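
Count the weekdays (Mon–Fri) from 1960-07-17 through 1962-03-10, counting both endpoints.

1960-07-17 is a Sunday.
From 1960-07-17 to 1962-03-10 is 602 days inclusive.
602 = 7 × 86, so the span is exactly 86 full weeks.
Each full week contributes 5 weekdays (Mon–Fri): 86 × 5 = 430.

430 weekdays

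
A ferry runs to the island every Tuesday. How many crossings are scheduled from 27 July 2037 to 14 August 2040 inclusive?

27 July 2037 is a Monday.
That's 1115 days from start to end, counting both.
1115 = 7 × 159 + 2, so there are 159 full weeks plus 2 extra days.
Each full week contributes one Tuesday: 159 so far.
The 2 extra days are Monday, Tuesday — 1 of them qualifies.
Total: 159 + 1 = 160.

160 Tuesdays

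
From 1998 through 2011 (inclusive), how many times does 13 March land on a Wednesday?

Day of week of March 13 in each year:
1998: Fri, 1999: Sat, 2000: Mon, 2001: Tue, 2002: Wed ✓, 2003: Thu, 2004: Sat, 2005: Sun, 2006: Mon, 2007: Tue, 2008: Thu, 2009: Fri, 2010: Sat, 2011: Sun
Wednesdays: 2002.

1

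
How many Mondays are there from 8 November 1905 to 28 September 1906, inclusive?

46 Mondays

8 November 1905 is a Wednesday.
That's 325 days from start to end, counting both.
325 = 7 × 46 + 3, so there are 46 full weeks plus 3 extra days.
Each full week contributes one Monday: 46 so far.
The 3 extra days are Wednesday, Thursday, Friday — none qualify.
Total: 46 + 0 = 46.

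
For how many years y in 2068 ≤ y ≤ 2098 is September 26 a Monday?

4

Day of week of September 26 in each year:
2068: Wed, 2069: Thu, 2070: Fri, 2071: Sat, 2072: Mon ✓, 2073: Tue, 2074: Wed, 2075: Thu, 2076: Sat, 2077: Sun, 2078: Mon ✓, 2079: Tue, 2080: Thu, 2081: Fri, 2082: Sat, 2083: Sun, 2084: Tue, 2085: Wed, 2086: Thu, 2087: Fri, 2088: Sun, 2089: Mon ✓, 2090: Tue, 2091: Wed, 2092: Fri, 2093: Sat, 2094: Sun, 2095: Mon ✓, 2096: Wed, 2097: Thu, 2098: Fri
Mondays: 2072, 2078, 2089, 2095.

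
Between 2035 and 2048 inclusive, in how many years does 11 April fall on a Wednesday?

Day of week of April 11 in each year:
2035: Wed ✓, 2036: Fri, 2037: Sat, 2038: Sun, 2039: Mon, 2040: Wed ✓, 2041: Thu, 2042: Fri, 2043: Sat, 2044: Mon, 2045: Tue, 2046: Wed ✓, 2047: Thu, 2048: Sat
Wednesdays: 2035, 2040, 2046.

3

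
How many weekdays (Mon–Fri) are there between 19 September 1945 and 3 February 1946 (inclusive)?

98 weekdays

19 September 1945 is a Wednesday.
From 19 September 1945 to 3 February 1946 is 138 days inclusive.
138 = 7 × 19 + 5, so there are 19 full weeks plus 5 extra days.
Each full week contributes 5 weekdays (Mon–Fri): 19 × 5 = 95.
The 5 extra days are Wed, Thu, Fri, Sat, Sun — 3 of them qualify.
Total: 95 + 3 = 98.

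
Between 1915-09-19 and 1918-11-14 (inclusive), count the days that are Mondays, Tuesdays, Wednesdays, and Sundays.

660

1915-09-19 is a Sunday.
That's 1153 days from start to end, counting both.
1153 = 7 × 164 + 5, so there are 164 full weeks plus 5 extra days.
Each full week contributes 4 days from the set (Mon, Tue, Wed, Sun): 164 × 4 = 656.
The 5 extra days are Sun, Mon, Tue, Wed, Thu — 4 of them qualify.
Total: 656 + 4 = 660.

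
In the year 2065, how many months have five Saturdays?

A month has five Saturdays exactly when Saturday falls within its first (length − 28) days.
Jan: 31 days, starts Thu → 5 of Thu, Fri, Sat ✓
Feb: 28 days, starts Sun → 5 of (none)
Mar: 31 days, starts Sun → 5 of Sun, Mon, Tue
Apr: 30 days, starts Wed → 5 of Wed, Thu
May: 31 days, starts Fri → 5 of Fri, Sat, Sun ✓
Jun: 30 days, starts Mon → 5 of Mon, Tue
Jul: 31 days, starts Wed → 5 of Wed, Thu, Fri
Aug: 31 days, starts Sat → 5 of Sat, Sun, Mon ✓
Sep: 30 days, starts Tue → 5 of Tue, Wed
Oct: 31 days, starts Thu → 5 of Thu, Fri, Sat ✓
Nov: 30 days, starts Sun → 5 of Sun, Mon
Dec: 31 days, starts Tue → 5 of Tue, Wed, Thu
Months with five Saturdays: Jan, May, Aug, Oct.

4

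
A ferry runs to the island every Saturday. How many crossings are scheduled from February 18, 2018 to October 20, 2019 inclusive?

February 18, 2018 is a Sunday.
From February 18, 2018 to October 20, 2019 is 610 days inclusive.
610 = 7 × 87 + 1, so there are 87 full weeks plus 1 extra day.
Each full week contributes one Saturday: 87 so far.
The 1 extra day is Sunday — none qualify.
Total: 87 + 0 = 87.

87 Saturdays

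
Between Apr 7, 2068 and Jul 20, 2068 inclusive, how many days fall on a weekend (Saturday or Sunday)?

30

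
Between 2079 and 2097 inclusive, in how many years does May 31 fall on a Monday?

Day of week of May 31 in each year:
2079: Wed, 2080: Fri, 2081: Sat, 2082: Sun, 2083: Mon ✓, 2084: Wed, 2085: Thu, 2086: Fri, 2087: Sat, 2088: Mon ✓, 2089: Tue, 2090: Wed, 2091: Thu, 2092: Sat, 2093: Sun, 2094: Mon ✓, 2095: Tue, 2096: Thu, 2097: Fri
Mondays: 2083, 2088, 2094.

3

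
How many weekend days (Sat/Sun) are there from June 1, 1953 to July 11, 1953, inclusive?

11

June 1, 1953 is a Monday.
From June 1, 1953 to July 11, 1953 is 41 days inclusive.
41 = 7 × 5 + 6, so there are 5 full weeks plus 6 extra days.
Each full week contributes 2 weekend days (Sat, Sun): 5 × 2 = 10.
The 6 extra days are Monday, Tuesday, Wednesday, Thursday, Friday, Saturday — 1 of them qualifies.
Total: 10 + 1 = 11.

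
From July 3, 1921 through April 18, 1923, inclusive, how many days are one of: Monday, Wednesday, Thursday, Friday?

July 3, 1921 is a Sunday.
From July 3, 1921 to April 18, 1923 is 655 days inclusive.
655 = 7 × 93 + 4, so there are 93 full weeks plus 4 extra days.
Each full week contributes 4 days from the set (Mon, Wed, Thu, Fri): 93 × 4 = 372.
The 4 extra days are Sun, Mon, Tue, Wed — 2 of them qualify.
Total: 372 + 2 = 374.

374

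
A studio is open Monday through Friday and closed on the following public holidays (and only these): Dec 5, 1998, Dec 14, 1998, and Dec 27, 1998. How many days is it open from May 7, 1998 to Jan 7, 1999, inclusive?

175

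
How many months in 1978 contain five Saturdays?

4

A month has five Saturdays exactly when Saturday falls within its first (length − 28) days.
Jan: 31 days, starts Sun → 5 of Sun, Mon, Tue
Feb: 28 days, starts Wed → 5 of (none)
Mar: 31 days, starts Wed → 5 of Wed, Thu, Fri
Apr: 30 days, starts Sat → 5 of Sat, Sun ✓
May: 31 days, starts Mon → 5 of Mon, Tue, Wed
Jun: 30 days, starts Thu → 5 of Thu, Fri
Jul: 31 days, starts Sat → 5 of Sat, Sun, Mon ✓
Aug: 31 days, starts Tue → 5 of Tue, Wed, Thu
Sep: 30 days, starts Fri → 5 of Fri, Sat ✓
Oct: 31 days, starts Sun → 5 of Sun, Mon, Tue
Nov: 30 days, starts Wed → 5 of Wed, Thu
Dec: 31 days, starts Fri → 5 of Fri, Sat, Sun ✓
Months with five Saturdays: Apr, Jul, Sep, Dec.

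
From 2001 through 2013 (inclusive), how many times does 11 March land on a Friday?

Day of week of March 11 in each year:
2001: Sun, 2002: Mon, 2003: Tue, 2004: Thu, 2005: Fri ✓, 2006: Sat, 2007: Sun, 2008: Tue, 2009: Wed, 2010: Thu, 2011: Fri ✓, 2012: Sun, 2013: Mon
Fridays: 2005, 2011.

2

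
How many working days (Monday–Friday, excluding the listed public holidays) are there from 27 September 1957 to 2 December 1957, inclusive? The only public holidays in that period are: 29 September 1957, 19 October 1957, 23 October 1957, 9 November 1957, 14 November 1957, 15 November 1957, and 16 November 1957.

27 September 1957 is a Friday.
From 27 September 1957 to 2 December 1957 is 67 days inclusive.
67 = 7 × 9 + 4, so there are 9 full weeks plus 4 extra days.
Each full week contributes 5 weekdays (Mon–Fri): 9 × 5 = 45.
The 4 extra days are Fri, Sat, Sun, Mon — 2 of them qualify.
Total: 45 + 2 = 47.
Holidays: 29 September 1957 (Sun); 19 October 1957 (Sat); 23 October 1957 (Wed); 9 November 1957 (Sat); 14 November 1957 (Thu); 15 November 1957 (Fri); 16 November 1957 (Sat).
3 of the 7 holidays fall on weekdays; the rest are weekends and were already excluded.
Business days: 47 − 3 = 44.

44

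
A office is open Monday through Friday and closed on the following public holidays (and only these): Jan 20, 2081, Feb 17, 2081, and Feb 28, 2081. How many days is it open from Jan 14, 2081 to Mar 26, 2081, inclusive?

Jan 14, 2081 is a Tuesday.
From Jan 14, 2081 to Mar 26, 2081 is 72 days inclusive.
72 = 7 × 10 + 2, so there are 10 full weeks plus 2 extra days.
Each full week contributes 5 weekdays (Mon–Fri): 10 × 5 = 50.
The 2 extra days are Tue, Wed — 2 of them qualify.
Total: 50 + 2 = 52.
Holidays: Jan 20, 2081 (Mon); Feb 17, 2081 (Mon); Feb 28, 2081 (Fri).
All 3 holidays fall on weekdays, so subtract 3.
Business days: 52 − 3 = 49.

49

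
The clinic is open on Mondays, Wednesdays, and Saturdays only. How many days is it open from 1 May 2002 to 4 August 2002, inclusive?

1 May 2002 is a Wednesday.
The range spans 96 days (inclusive of both endpoints).
96 = 7 × 13 + 5, so there are 13 full weeks plus 5 extra days.
Each full week contributes 3 days from the set (Mon, Wed, Sat): 13 × 3 = 39.
The 5 extra days are Wed, Thu, Fri, Sat, Sun — 2 of them qualify.
Total: 39 + 2 = 41.

41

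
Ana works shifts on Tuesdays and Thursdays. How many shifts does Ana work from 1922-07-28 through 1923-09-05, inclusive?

1922-07-28 is a Friday.
The range spans 405 days (inclusive of both endpoints).
405 = 7 × 57 + 6, so there are 57 full weeks plus 6 extra days.
Each full week contributes 2 days from the set (Tue, Thu): 57 × 2 = 114.
The 6 extra days are Friday, Saturday, Sunday, Monday, Tuesday, Wednesday — 1 of them qualifies.
Total: 114 + 1 = 115.

115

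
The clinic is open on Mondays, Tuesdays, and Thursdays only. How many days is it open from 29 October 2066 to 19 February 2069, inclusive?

362

29 October 2066 is a Friday.
From 29 October 2066 to 19 February 2069 is 845 days inclusive.
845 = 7 × 120 + 5, so there are 120 full weeks plus 5 extra days.
Each full week contributes 3 days from the set (Mon, Tue, Thu): 120 × 3 = 360.
The 5 extra days are Fri, Sat, Sun, Mon, Tue — 2 of them qualify.
Total: 360 + 2 = 362.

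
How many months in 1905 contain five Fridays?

4

A month has five Fridays exactly when Friday falls within its first (length − 28) days.
Jan: 31 days, starts Sun → 5 of Sun, Mon, Tue
Feb: 28 days, starts Wed → 5 of (none)
Mar: 31 days, starts Wed → 5 of Wed, Thu, Fri ✓
Apr: 30 days, starts Sat → 5 of Sat, Sun
May: 31 days, starts Mon → 5 of Mon, Tue, Wed
Jun: 30 days, starts Thu → 5 of Thu, Fri ✓
Jul: 31 days, starts Sat → 5 of Sat, Sun, Mon
Aug: 31 days, starts Tue → 5 of Tue, Wed, Thu
Sep: 30 days, starts Fri → 5 of Fri, Sat ✓
Oct: 31 days, starts Sun → 5 of Sun, Mon, Tue
Nov: 30 days, starts Wed → 5 of Wed, Thu
Dec: 31 days, starts Fri → 5 of Fri, Sat, Sun ✓
Months with five Fridays: Mar, Jun, Sep, Dec.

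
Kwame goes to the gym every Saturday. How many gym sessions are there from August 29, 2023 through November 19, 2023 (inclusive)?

12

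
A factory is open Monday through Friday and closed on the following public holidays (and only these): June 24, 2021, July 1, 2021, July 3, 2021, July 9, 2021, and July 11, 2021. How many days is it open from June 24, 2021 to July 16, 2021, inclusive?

June 24, 2021 is a Thursday.
That's 23 days from start to end, counting both.
23 = 7 × 3 + 2, so there are 3 full weeks plus 2 extra days.
Each full week contributes 5 weekdays (Mon–Fri): 3 × 5 = 15.
The 2 extra days are Thu, Fri — 2 of them qualify.
Total: 15 + 2 = 17.
Holidays: June 24, 2021 (Thu); July 1, 2021 (Thu); July 3, 2021 (Sat); July 9, 2021 (Fri); July 11, 2021 (Sun).
3 of the 5 holidays fall on weekdays; the rest are weekends and were already excluded.
Business days: 17 − 3 = 14.

14 working days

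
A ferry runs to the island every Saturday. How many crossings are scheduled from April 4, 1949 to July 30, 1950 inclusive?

April 4, 1949 is a Monday.
From April 4, 1949 to July 30, 1950 is 483 days inclusive.
483 = 7 × 69, so the span is exactly 69 full weeks.
Each full week contributes one Saturday: 69 so far.

69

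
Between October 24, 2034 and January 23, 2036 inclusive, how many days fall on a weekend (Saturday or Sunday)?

October 24, 2034 is a Tuesday.
From October 24, 2034 to January 23, 2036 is 457 days inclusive.
457 = 7 × 65 + 2, so there are 65 full weeks plus 2 extra days.
Each full week contributes 2 weekend days (Sat, Sun): 65 × 2 = 130.
The 2 extra days are Tuesday, Wednesday — none qualify.
Total: 130 + 0 = 130.

130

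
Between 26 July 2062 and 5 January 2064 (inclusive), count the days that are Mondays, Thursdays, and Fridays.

227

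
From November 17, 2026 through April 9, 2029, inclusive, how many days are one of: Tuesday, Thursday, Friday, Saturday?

500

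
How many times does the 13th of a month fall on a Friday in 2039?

The 13th falls on a Friday when the month's 13th has weekday Fri.
Jan 13 is Thu; Feb 13 is Sun; Mar 13 is Sun; Apr 13 is Wed; May 13 is Fri ✓; Jun 13 is Mon; Jul 13 is Wed; Aug 13 is Sat; Sep 13 is Tue; Oct 13 is Thu; Nov 13 is Sun; Dec 13 is Tue.
Friday the 13ths: May.

1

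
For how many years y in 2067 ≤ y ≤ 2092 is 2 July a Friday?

3

Day of week of July 2 in each year:
2067: Sat, 2068: Mon, 2069: Tue, 2070: Wed, 2071: Thu, 2072: Sat, 2073: Sun, 2074: Mon, 2075: Tue, 2076: Thu, 2077: Fri ✓, 2078: Sat, 2079: Sun, 2080: Tue, 2081: Wed, 2082: Thu, 2083: Fri ✓, 2084: Sun, 2085: Mon, 2086: Tue, 2087: Wed, 2088: Fri ✓, 2089: Sat, 2090: Sun, 2091: Mon, 2092: Wed
Fridays: 2077, 2083, 2088.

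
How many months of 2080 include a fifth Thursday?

4

A month has five Thursdays exactly when Thursday falls within its first (length − 28) days.
Jan: 31 days, starts Mon → 5 of Mon, Tue, Wed
Feb: 29 days, starts Thu → 5 of Thu ✓
Mar: 31 days, starts Fri → 5 of Fri, Sat, Sun
Apr: 30 days, starts Mon → 5 of Mon, Tue
May: 31 days, starts Wed → 5 of Wed, Thu, Fri ✓
Jun: 30 days, starts Sat → 5 of Sat, Sun
Jul: 31 days, starts Mon → 5 of Mon, Tue, Wed
Aug: 31 days, starts Thu → 5 of Thu, Fri, Sat ✓
Sep: 30 days, starts Sun → 5 of Sun, Mon
Oct: 31 days, starts Tue → 5 of Tue, Wed, Thu ✓
Nov: 30 days, starts Fri → 5 of Fri, Sat
Dec: 31 days, starts Sun → 5 of Sun, Mon, Tue
Months with five Thursdays: Feb, May, Aug, Oct.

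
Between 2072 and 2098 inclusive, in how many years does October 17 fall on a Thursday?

Day of week of October 17 in each year:
2072: Mon, 2073: Tue, 2074: Wed, 2075: Thu ✓, 2076: Sat, 2077: Sun, 2078: Mon, 2079: Tue, 2080: Thu ✓, 2081: Fri, 2082: Sat, 2083: Sun, 2084: Tue, 2085: Wed, 2086: Thu ✓, 2087: Fri, 2088: Sun, 2089: Mon, 2090: Tue, 2091: Wed, 2092: Fri, 2093: Sat, 2094: Sun, 2095: Mon, 2096: Wed, 2097: Thu ✓, 2098: Fri
Thursdays: 2075, 2080, 2086, 2097.

4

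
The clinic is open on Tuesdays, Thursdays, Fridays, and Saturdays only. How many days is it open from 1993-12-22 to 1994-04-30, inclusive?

1993-12-22 is a Wednesday.
From 1993-12-22 to 1994-04-30 is 130 days inclusive.
130 = 7 × 18 + 4, so there are 18 full weeks plus 4 extra days.
Each full week contributes 4 days from the set (Tue, Thu, Fri, Sat): 18 × 4 = 72.
The 4 extra days are Wednesday, Thursday, Friday, Saturday — 3 of them qualify.
Total: 72 + 3 = 75.

75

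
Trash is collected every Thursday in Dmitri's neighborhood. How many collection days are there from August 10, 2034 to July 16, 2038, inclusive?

206

August 10, 2034 is a Thursday.
From August 10, 2034 to July 16, 2038 is 1437 days inclusive.
1437 = 7 × 205 + 2, so there are 205 full weeks plus 2 extra days.
Each full week contributes one Thursday: 205 so far.
The 2 extra days are Thursday, Friday — 1 of them qualifies.
Total: 205 + 1 = 206.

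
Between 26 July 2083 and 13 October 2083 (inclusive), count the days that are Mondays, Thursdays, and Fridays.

34

26 July 2083 is a Monday.
From 26 July 2083 to 13 October 2083 is 80 days inclusive.
80 = 7 × 11 + 3, so there are 11 full weeks plus 3 extra days.
Each full week contributes 3 days from the set (Mon, Thu, Fri): 11 × 3 = 33.
The 3 extra days are Mon, Tue, Wed — 1 of them qualifies.
Total: 33 + 1 = 34.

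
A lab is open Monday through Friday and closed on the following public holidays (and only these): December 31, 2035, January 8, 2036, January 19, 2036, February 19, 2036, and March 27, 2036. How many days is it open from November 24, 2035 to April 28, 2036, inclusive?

107

November 24, 2035 is a Saturday.
That's 157 days from start to end, counting both.
157 = 7 × 22 + 3, so there are 22 full weeks plus 3 extra days.
Each full week contributes 5 weekdays (Mon–Fri): 22 × 5 = 110.
The 3 extra days are Sat, Sun, Mon — 1 of them qualifies.
Total: 110 + 1 = 111.
Holidays: December 31, 2035 (Mon); January 8, 2036 (Tue); January 19, 2036 (Sat); February 19, 2036 (Tue); March 27, 2036 (Thu).
4 of the 5 holidays fall on weekdays; the rest are weekends and were already excluded.
Business days: 111 − 4 = 107.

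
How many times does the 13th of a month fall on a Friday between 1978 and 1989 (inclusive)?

22

Friday-the-13ths by year:
1978: Jan, Oct
1979: Apr, Jul
1980: Jun
1981: Feb, Mar, Nov
1982: Aug
1983: May
1984: Jan, Apr, Jul
1985: Sep, Dec
1986: Jun
1987: Feb, Mar, Nov
1988: May
1989: Jan, Oct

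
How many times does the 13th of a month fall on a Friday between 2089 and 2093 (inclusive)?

Friday-the-13ths by year:
2089: May
2090: Jan, Oct
2091: Apr, Jul
2092: Jun
2093: Feb, Mar, Nov

9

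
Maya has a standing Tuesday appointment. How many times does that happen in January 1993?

1993-01-01 is a Friday.
The range spans 31 days (inclusive of both endpoints).
31 = 7 × 4 + 3, so there are 4 full weeks plus 3 extra days.
Each full week contributes one Tuesday: 4 so far.
The 3 extra days are Fri, Sat, Sun — none qualify.
Total: 4 + 0 = 4.

4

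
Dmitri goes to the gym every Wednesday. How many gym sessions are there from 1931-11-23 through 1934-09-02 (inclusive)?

145

1931-11-23 is a Monday.
From 1931-11-23 to 1934-09-02 is 1015 days inclusive.
1015 = 7 × 145, so the span is exactly 145 full weeks.
Each full week contributes one Wednesday: 145 so far.
Total: 145.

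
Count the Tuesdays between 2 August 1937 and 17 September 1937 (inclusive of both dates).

2 August 1937 is a Monday.
That's 47 days from start to end, counting both.
47 = 7 × 6 + 5, so there are 6 full weeks plus 5 extra days.
Each full week contributes one Tuesday: 6 so far.
The 5 extra days are Mon, Tue, Wed, Thu, Fri — 1 of them qualifies.
Total: 6 + 1 = 7.

7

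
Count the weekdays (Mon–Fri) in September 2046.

September 1, 2046 is a Saturday.
From September 1, 2046 to September 30, 2046 is 30 days inclusive.
30 = 7 × 4 + 2, so there are 4 full weeks plus 2 extra days.
Each full week contributes 5 weekdays (Mon–Fri): 4 × 5 = 20.
The 2 extra days are Sat, Sun — none qualify.
Total: 20 + 0 = 20.

20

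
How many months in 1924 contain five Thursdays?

4

A month has five Thursdays exactly when Thursday falls within its first (length − 28) days.
Jan: 31 days, starts Tue → 5 of Tue, Wed, Thu ✓
Feb: 29 days, starts Fri → 5 of Fri
Mar: 31 days, starts Sat → 5 of Sat, Sun, Mon
Apr: 30 days, starts Tue → 5 of Tue, Wed
May: 31 days, starts Thu → 5 of Thu, Fri, Sat ✓
Jun: 30 days, starts Sun → 5 of Sun, Mon
Jul: 31 days, starts Tue → 5 of Tue, Wed, Thu ✓
Aug: 31 days, starts Fri → 5 of Fri, Sat, Sun
Sep: 30 days, starts Mon → 5 of Mon, Tue
Oct: 31 days, starts Wed → 5 of Wed, Thu, Fri ✓
Nov: 30 days, starts Sat → 5 of Sat, Sun
Dec: 31 days, starts Mon → 5 of Mon, Tue, Wed
Months with five Thursdays: Jan, May, Jul, Oct.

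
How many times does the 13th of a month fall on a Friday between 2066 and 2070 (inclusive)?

8

Friday-the-13ths by year:
2066: Aug
2067: May
2068: Jan, Apr, Jul
2069: Sep, Dec
2070: Jun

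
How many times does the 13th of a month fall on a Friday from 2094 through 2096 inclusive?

5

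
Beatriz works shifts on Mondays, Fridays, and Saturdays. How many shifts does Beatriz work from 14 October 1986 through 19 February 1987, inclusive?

54

14 October 1986 is a Tuesday.
From 14 October 1986 to 19 February 1987 is 129 days inclusive.
129 = 7 × 18 + 3, so there are 18 full weeks plus 3 extra days.
Each full week contributes 3 days from the set (Mon, Fri, Sat): 18 × 3 = 54.
The 3 extra days are Tuesday, Wednesday, Thursday — none qualify.
Total: 54 + 0 = 54.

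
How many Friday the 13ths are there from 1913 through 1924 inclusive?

Friday-the-13ths by year:
1913: Jun
1914: Feb, Mar, Nov
1915: Aug
1916: Oct
1917: Apr, Jul
1918: Sep, Dec
1919: Jun
1920: Feb, Aug
1921: May
1922: Jan, Oct
1923: Apr, Jul
1924: Jun

19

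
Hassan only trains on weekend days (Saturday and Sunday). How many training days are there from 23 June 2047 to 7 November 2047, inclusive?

39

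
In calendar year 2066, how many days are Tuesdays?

1 January 2066 is a Friday.
From 1 January 2066 to 31 December 2066 is 365 days inclusive.
365 = 7 × 52 + 1, so there are 52 full weeks plus 1 extra day.
Each full week contributes one Tuesday: 52 so far.
The 1 extra day is Friday — none qualify.
Total: 52 + 0 = 52.

52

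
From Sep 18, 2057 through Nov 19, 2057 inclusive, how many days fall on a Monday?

Sep 18, 2057 is a Tuesday.
From Sep 18, 2057 to Nov 19, 2057 is 63 days inclusive.
63 = 7 × 9, so the span is exactly 9 full weeks.
Each full week contributes one Monday: 9 so far.

9 Mondays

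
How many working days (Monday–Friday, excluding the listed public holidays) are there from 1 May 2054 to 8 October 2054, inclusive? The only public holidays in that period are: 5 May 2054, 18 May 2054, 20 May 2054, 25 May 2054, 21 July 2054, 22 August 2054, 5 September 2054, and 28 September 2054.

1 May 2054 is a Friday.
That's 161 days from start to end, counting both.
161 = 7 × 23, so the span is exactly 23 full weeks.
Each full week contributes 5 weekdays (Mon–Fri): 23 × 5 = 115.
Total: 115.
Holidays: 5 May 2054 (Tue); 18 May 2054 (Mon); 20 May 2054 (Wed); 25 May 2054 (Mon); 21 July 2054 (Tue); 22 August 2054 (Sat); 5 September 2054 (Sat); 28 September 2054 (Mon).
6 of the 8 holidays fall on weekdays; the rest are weekends and were already excluded.
Business days: 115 − 6 = 109.

109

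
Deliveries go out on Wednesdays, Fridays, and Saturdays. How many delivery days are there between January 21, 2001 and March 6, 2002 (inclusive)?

175

January 21, 2001 is a Sunday.
The range spans 410 days (inclusive of both endpoints).
410 = 7 × 58 + 4, so there are 58 full weeks plus 4 extra days.
Each full week contributes 3 days from the set (Wed, Fri, Sat): 58 × 3 = 174.
The 4 extra days are Sunday, Monday, Tuesday, Wednesday — 1 of them qualifies.
Total: 174 + 1 = 175.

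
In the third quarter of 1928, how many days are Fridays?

13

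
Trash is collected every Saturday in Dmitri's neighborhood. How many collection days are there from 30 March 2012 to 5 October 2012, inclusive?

27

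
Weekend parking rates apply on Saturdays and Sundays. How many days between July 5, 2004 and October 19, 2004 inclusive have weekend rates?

30

July 5, 2004 is a Monday.
From July 5, 2004 to October 19, 2004 is 107 days inclusive.
107 = 7 × 15 + 2, so there are 15 full weeks plus 2 extra days.
Each full week contributes 2 weekend days (Sat, Sun): 15 × 2 = 30.
The 2 extra days are Monday, Tuesday — none qualify.
Total: 30 + 0 = 30.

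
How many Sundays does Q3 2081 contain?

July 1, 2081 is a Tuesday.
That's 92 days from start to end, counting both.
92 = 7 × 13 + 1, so there are 13 full weeks plus 1 extra day.
Each full week contributes one Sunday: 13 so far.
The 1 extra day is Tue — none qualify.
Total: 13 + 0 = 13.

13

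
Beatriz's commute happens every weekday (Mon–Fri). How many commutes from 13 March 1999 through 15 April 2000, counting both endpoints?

13 March 1999 is a Saturday.
That's 400 days from start to end, counting both.
400 = 7 × 57 + 1, so there are 57 full weeks plus 1 extra day.
Each full week contributes 5 weekdays (Mon–Fri): 57 × 5 = 285.
The 1 extra day is Sat — none qualify.
Total: 285 + 0 = 285.

285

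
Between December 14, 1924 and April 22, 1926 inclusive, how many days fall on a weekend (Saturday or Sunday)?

141

December 14, 1924 is a Sunday.
From December 14, 1924 to April 22, 1926 is 495 days inclusive.
495 = 7 × 70 + 5, so there are 70 full weeks plus 5 extra days.
Each full week contributes 2 weekend days (Sat, Sun): 70 × 2 = 140.
The 5 extra days are Sun, Mon, Tue, Wed, Thu — 1 of them qualifies.
Total: 140 + 1 = 141.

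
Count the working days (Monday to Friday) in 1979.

261

January 1, 1979 is a Monday.
The range spans 365 days (inclusive of both endpoints).
365 = 7 × 52 + 1, so there are 52 full weeks plus 1 extra day.
Each full week contributes 5 weekdays (Mon–Fri): 52 × 5 = 260.
The 1 extra day is Mon — 1 of them qualifies.
Total: 260 + 1 = 261.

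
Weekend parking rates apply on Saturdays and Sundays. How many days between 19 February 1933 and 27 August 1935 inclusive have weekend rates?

19 February 1933 is a Sunday.
From 19 February 1933 to 27 August 1935 is 920 days inclusive.
920 = 7 × 131 + 3, so there are 131 full weeks plus 3 extra days.
Each full week contributes 2 weekend days (Sat, Sun): 131 × 2 = 262.
The 3 extra days are Sun, Mon, Tue — 1 of them qualifies.
Total: 262 + 1 = 263.

263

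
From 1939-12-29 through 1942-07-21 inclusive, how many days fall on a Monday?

134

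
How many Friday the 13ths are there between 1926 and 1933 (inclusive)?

14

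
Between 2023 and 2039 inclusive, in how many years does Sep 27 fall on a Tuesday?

2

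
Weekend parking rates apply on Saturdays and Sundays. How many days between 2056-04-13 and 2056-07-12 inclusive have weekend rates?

26

2056-04-13 is a Thursday.
From 2056-04-13 to 2056-07-12 is 91 days inclusive.
91 = 7 × 13, so the span is exactly 13 full weeks.
Each full week contributes 2 weekend days (Sat, Sun): 13 × 2 = 26.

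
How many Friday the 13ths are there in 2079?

The 13th falls on a Friday when the month's 13th has weekday Fri.
Jan 13 is Fri ✓; Feb 13 is Mon; Mar 13 is Mon; Apr 13 is Thu; May 13 is Sat; Jun 13 is Tue; Jul 13 is Thu; Aug 13 is Sun; Sep 13 is Wed; Oct 13 is Fri ✓; Nov 13 is Mon; Dec 13 is Wed.
Friday the 13ths: Jan, Oct.

2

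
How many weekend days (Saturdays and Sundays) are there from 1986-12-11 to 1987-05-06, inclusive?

1986-12-11 is a Thursday.
The range spans 147 days (inclusive of both endpoints).
147 = 7 × 21, so the span is exactly 21 full weeks.
Each full week contributes 2 weekend days (Sat, Sun): 21 × 2 = 42.
Total: 42.

42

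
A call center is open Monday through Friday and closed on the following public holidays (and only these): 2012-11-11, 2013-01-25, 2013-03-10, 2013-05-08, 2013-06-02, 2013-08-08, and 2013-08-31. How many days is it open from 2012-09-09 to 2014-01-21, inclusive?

354 working days

2012-09-09 is a Sunday.
From 2012-09-09 to 2014-01-21 is 500 days inclusive.
500 = 7 × 71 + 3, so there are 71 full weeks plus 3 extra days.
Each full week contributes 5 weekdays (Mon–Fri): 71 × 5 = 355.
The 3 extra days are Sunday, Monday, Tuesday — 2 of them qualify.
Total: 355 + 2 = 357.
Holidays: 2012-11-11 (Sun); 2013-01-25 (Fri); 2013-03-10 (Sun); 2013-05-08 (Wed); 2013-06-02 (Sun); 2013-08-08 (Thu); 2013-08-31 (Sat).
3 of the 7 holidays fall on weekdays; the rest are weekends and were already excluded.
Business days: 357 − 3 = 354.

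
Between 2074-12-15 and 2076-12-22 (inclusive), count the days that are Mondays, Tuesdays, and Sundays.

2074-12-15 is a Saturday.
From 2074-12-15 to 2076-12-22 is 739 days inclusive.
739 = 7 × 105 + 4, so there are 105 full weeks plus 4 extra days.
Each full week contributes 3 days from the set (Mon, Tue, Sun): 105 × 3 = 315.
The 4 extra days are Sat, Sun, Mon, Tue — 3 of them qualify.
Total: 315 + 3 = 318.

318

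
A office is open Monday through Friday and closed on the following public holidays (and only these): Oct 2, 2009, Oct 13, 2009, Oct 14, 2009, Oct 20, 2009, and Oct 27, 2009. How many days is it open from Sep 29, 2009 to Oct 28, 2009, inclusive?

17

Sep 29, 2009 is a Tuesday.
From Sep 29, 2009 to Oct 28, 2009 is 30 days inclusive.
30 = 7 × 4 + 2, so there are 4 full weeks plus 2 extra days.
Each full week contributes 5 weekdays (Mon–Fri): 4 × 5 = 20.
The 2 extra days are Tuesday, Wednesday — 2 of them qualify.
Total: 20 + 2 = 22.
Holidays: Oct 2, 2009 (Fri); Oct 13, 2009 (Tue); Oct 14, 2009 (Wed); Oct 20, 2009 (Tue); Oct 27, 2009 (Tue).
All 5 holidays fall on weekdays, so subtract 5.
Business days: 22 − 5 = 17.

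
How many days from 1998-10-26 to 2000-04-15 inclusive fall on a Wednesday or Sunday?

153

1998-10-26 is a Monday.
The range spans 538 days (inclusive of both endpoints).
538 = 7 × 76 + 6, so there are 76 full weeks plus 6 extra days.
Each full week contributes 2 days from the set (Wed, Sun): 76 × 2 = 152.
The 6 extra days are Mon, Tue, Wed, Thu, Fri, Sat — 1 of them qualifies.
Total: 152 + 1 = 153.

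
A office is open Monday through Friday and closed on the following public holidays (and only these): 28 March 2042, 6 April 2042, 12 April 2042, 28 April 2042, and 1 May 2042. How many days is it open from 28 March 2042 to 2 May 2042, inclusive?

28 March 2042 is a Friday.
That's 36 days from start to end, counting both.
36 = 7 × 5 + 1, so there are 5 full weeks plus 1 extra day.
Each full week contributes 5 weekdays (Mon–Fri): 5 × 5 = 25.
The 1 extra day is Fri — 1 of them qualifies.
Total: 25 + 1 = 26.
Holidays: 28 March 2042 (Fri); 6 April 2042 (Sun); 12 April 2042 (Sat); 28 April 2042 (Mon); 1 May 2042 (Thu).
3 of the 5 holidays fall on weekdays; the rest are weekends and were already excluded.
Business days: 26 − 3 = 23.

23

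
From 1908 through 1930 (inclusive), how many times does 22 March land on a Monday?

Day of week of March 22 in each year:
1908: Sun, 1909: Mon ✓, 1910: Tue, 1911: Wed, 1912: Fri, 1913: Sat, 1914: Sun, 1915: Mon ✓, 1916: Wed, 1917: Thu, 1918: Fri, 1919: Sat, 1920: Mon ✓, 1921: Tue, 1922: Wed, 1923: Thu, 1924: Sat, 1925: Sun, 1926: Mon ✓, 1927: Tue, 1928: Thu, 1929: Fri, 1930: Sat
Mondays: 1909, 1915, 1920, 1926.

4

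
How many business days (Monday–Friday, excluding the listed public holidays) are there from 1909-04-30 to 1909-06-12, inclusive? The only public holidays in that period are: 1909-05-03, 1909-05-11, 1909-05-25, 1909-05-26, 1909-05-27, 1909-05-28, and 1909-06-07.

24

1909-04-30 is a Friday.
That's 44 days from start to end, counting both.
44 = 7 × 6 + 2, so there are 6 full weeks plus 2 extra days.
Each full week contributes 5 weekdays (Mon–Fri): 6 × 5 = 30.
The 2 extra days are Friday, Saturday — 1 of them qualifies.
Total: 30 + 1 = 31.
Holidays: 1909-05-03 (Mon); 1909-05-11 (Tue); 1909-05-25 (Tue); 1909-05-26 (Wed); 1909-05-27 (Thu); 1909-05-28 (Fri); 1909-06-07 (Mon).
All 7 holidays fall on weekdays, so subtract 7.
Business days: 31 − 7 = 24.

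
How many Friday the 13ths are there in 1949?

The 13th falls on a Friday when the month's 13th has weekday Fri.
Jan 13 is Thu; Feb 13 is Sun; Mar 13 is Sun; Apr 13 is Wed; May 13 is Fri ✓; Jun 13 is Mon; Jul 13 is Wed; Aug 13 is Sat; Sep 13 is Tue; Oct 13 is Thu; Nov 13 is Sun; Dec 13 is Tue.
Friday the 13ths: May.

1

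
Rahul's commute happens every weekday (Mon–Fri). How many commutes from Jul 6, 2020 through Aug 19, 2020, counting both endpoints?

Jul 6, 2020 is a Monday.
That's 45 days from start to end, counting both.
45 = 7 × 6 + 3, so there are 6 full weeks plus 3 extra days.
Each full week contributes 5 weekdays (Mon–Fri): 6 × 5 = 30.
The 3 extra days are Monday, Tuesday, Wednesday — 3 of them qualify.
Total: 30 + 3 = 33.

33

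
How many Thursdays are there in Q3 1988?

13

Jul 1, 1988 is a Friday.
That's 92 days from start to end, counting both.
92 = 7 × 13 + 1, so there are 13 full weeks plus 1 extra day.
Each full week contributes one Thursday: 13 so far.
The 1 extra day is Friday — none qualify.
Total: 13 + 0 = 13.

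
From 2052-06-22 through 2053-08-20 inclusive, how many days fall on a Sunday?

2052-06-22 is a Saturday.
That's 425 days from start to end, counting both.
425 = 7 × 60 + 5, so there are 60 full weeks plus 5 extra days.
Each full week contributes one Sunday: 60 so far.
The 5 extra days are Sat, Sun, Mon, Tue, Wed — 1 of them qualifies.
Total: 60 + 1 = 61.

61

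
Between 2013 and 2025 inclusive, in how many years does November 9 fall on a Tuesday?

Day of week of November 9 in each year:
2013: Sat, 2014: Sun, 2015: Mon, 2016: Wed, 2017: Thu, 2018: Fri, 2019: Sat, 2020: Mon, 2021: Tue ✓, 2022: Wed, 2023: Thu, 2024: Sat, 2025: Sun
Tuesdays: 2021.

1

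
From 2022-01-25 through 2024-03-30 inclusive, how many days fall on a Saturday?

114 Saturdays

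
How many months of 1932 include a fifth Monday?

4

A month has five Mondays exactly when Monday falls within its first (length − 28) days.
Jan: 31 days, starts Fri → 5 of Fri, Sat, Sun
Feb: 29 days, starts Mon → 5 of Mon ✓
Mar: 31 days, starts Tue → 5 of Tue, Wed, Thu
Apr: 30 days, starts Fri → 5 of Fri, Sat
May: 31 days, starts Sun → 5 of Sun, Mon, Tue ✓
Jun: 30 days, starts Wed → 5 of Wed, Thu
Jul: 31 days, starts Fri → 5 of Fri, Sat, Sun
Aug: 31 days, starts Mon → 5 of Mon, Tue, Wed ✓
Sep: 30 days, starts Thu → 5 of Thu, Fri
Oct: 31 days, starts Sat → 5 of Sat, Sun, Mon ✓
Nov: 30 days, starts Tue → 5 of Tue, Wed
Dec: 31 days, starts Thu → 5 of Thu, Fri, Sat
Months with five Mondays: Feb, May, Aug, Oct.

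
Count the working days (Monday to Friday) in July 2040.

22 weekdays

2040-07-01 is a Sunday.
That's 31 days from start to end, counting both.
31 = 7 × 4 + 3, so there are 4 full weeks plus 3 extra days.
Each full week contributes 5 weekdays (Mon–Fri): 4 × 5 = 20.
The 3 extra days are Sunday, Monday, Tuesday — 2 of them qualify.
Total: 20 + 2 = 22.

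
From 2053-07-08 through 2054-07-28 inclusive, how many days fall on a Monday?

55 Mondays

2053-07-08 is a Tuesday.
The range spans 386 days (inclusive of both endpoints).
386 = 7 × 55 + 1, so there are 55 full weeks plus 1 extra day.
Each full week contributes one Monday: 55 so far.
The 1 extra day is Tuesday — none qualify.
Total: 55 + 0 = 55.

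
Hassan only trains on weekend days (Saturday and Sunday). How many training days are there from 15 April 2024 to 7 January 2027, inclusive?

15 April 2024 is a Monday.
The range spans 998 days (inclusive of both endpoints).
998 = 7 × 142 + 4, so there are 142 full weeks plus 4 extra days.
Each full week contributes 2 weekend days (Sat, Sun): 142 × 2 = 284.
The 4 extra days are Monday, Tuesday, Wednesday, Thursday — none qualify.
Total: 284 + 0 = 284.

284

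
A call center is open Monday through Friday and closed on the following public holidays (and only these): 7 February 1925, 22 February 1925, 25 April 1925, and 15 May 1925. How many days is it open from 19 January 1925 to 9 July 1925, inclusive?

123 working days

19 January 1925 is a Monday.
That's 172 days from start to end, counting both.
172 = 7 × 24 + 4, so there are 24 full weeks plus 4 extra days.
Each full week contributes 5 weekdays (Mon–Fri): 24 × 5 = 120.
The 4 extra days are Monday, Tuesday, Wednesday, Thursday — 4 of them qualify.
Total: 120 + 4 = 124.
Holidays: 7 February 1925 (Sat); 22 February 1925 (Sun); 25 April 1925 (Sat); 15 May 1925 (Fri).
1 of the 4 holidays fall on weekdays; the rest are weekends and were already excluded.
Business days: 124 − 1 = 123.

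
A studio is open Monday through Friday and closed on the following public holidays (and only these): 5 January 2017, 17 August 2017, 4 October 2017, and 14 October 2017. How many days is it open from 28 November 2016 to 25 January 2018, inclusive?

301 working days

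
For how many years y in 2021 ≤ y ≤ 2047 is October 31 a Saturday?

Day of week of October 31 in each year:
2021: Sun, 2022: Mon, 2023: Tue, 2024: Thu, 2025: Fri, 2026: Sat ✓, 2027: Sun, 2028: Tue, 2029: Wed, 2030: Thu, 2031: Fri, 2032: Sun, 2033: Mon, 2034: Tue, 2035: Wed, 2036: Fri, 2037: Sat ✓, 2038: Sun, 2039: Mon, 2040: Wed, 2041: Thu, 2042: Fri, 2043: Sat ✓, 2044: Mon, 2045: Tue, 2046: Wed, 2047: Thu
Saturdays: 2026, 2037, 2043.

3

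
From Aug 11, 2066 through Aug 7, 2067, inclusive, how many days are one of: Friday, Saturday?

104

Aug 11, 2066 is a Wednesday.
The range spans 362 days (inclusive of both endpoints).
362 = 7 × 51 + 5, so there are 51 full weeks plus 5 extra days.
Each full week contributes 2 days from the set (Fri, Sat): 51 × 2 = 102.
The 5 extra days are Wed, Thu, Fri, Sat, Sun — 2 of them qualify.
Total: 102 + 2 = 104.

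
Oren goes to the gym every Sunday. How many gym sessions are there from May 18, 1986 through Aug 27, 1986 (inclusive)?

May 18, 1986 is a Sunday.
From May 18, 1986 to Aug 27, 1986 is 102 days inclusive.
102 = 7 × 14 + 4, so there are 14 full weeks plus 4 extra days.
Each full week contributes one Sunday: 14 so far.
The 4 extra days are Sun, Mon, Tue, Wed — 1 of them qualifies.
Total: 14 + 1 = 15.

15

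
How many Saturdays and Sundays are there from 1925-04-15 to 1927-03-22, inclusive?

202

1925-04-15 is a Wednesday.
From 1925-04-15 to 1927-03-22 is 707 days inclusive.
707 = 7 × 101, so the span is exactly 101 full weeks.
Each full week contributes 2 weekend days (Sat, Sun): 101 × 2 = 202.
Total: 202.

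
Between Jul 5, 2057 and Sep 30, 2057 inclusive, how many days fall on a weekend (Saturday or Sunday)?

Jul 5, 2057 is a Thursday.
That's 88 days from start to end, counting both.
88 = 7 × 12 + 4, so there are 12 full weeks plus 4 extra days.
Each full week contributes 2 weekend days (Sat, Sun): 12 × 2 = 24.
The 4 extra days are Thu, Fri, Sat, Sun — 2 of them qualify.
Total: 24 + 2 = 26.

26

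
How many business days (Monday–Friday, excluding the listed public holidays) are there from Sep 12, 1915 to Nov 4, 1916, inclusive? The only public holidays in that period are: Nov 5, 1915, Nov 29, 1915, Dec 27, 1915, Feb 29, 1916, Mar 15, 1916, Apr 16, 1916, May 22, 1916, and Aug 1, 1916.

Sep 12, 1915 is a Sunday.
From Sep 12, 1915 to Nov 4, 1916 is 420 days inclusive.
420 = 7 × 60, so the span is exactly 60 full weeks.
Each full week contributes 5 weekdays (Mon–Fri): 60 × 5 = 300.
Holidays: Nov 5, 1915 (Fri); Nov 29, 1915 (Mon); Dec 27, 1915 (Mon); Feb 29, 1916 (Tue); Mar 15, 1916 (Wed); Apr 16, 1916 (Sun); May 22, 1916 (Mon); Aug 1, 1916 (Tue).
7 of the 8 holidays fall on weekdays; the rest are weekends and were already excluded.
Business days: 300 − 7 = 293.

293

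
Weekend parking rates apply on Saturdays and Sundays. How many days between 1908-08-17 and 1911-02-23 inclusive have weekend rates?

262

1908-08-17 is a Monday.
From 1908-08-17 to 1911-02-23 is 921 days inclusive.
921 = 7 × 131 + 4, so there are 131 full weeks plus 4 extra days.
Each full week contributes 2 weekend days (Sat, Sun): 131 × 2 = 262.
The 4 extra days are Monday, Tuesday, Wednesday, Thursday — none qualify.
Total: 262 + 0 = 262.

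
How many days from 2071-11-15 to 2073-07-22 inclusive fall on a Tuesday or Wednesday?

176

2071-11-15 is a Sunday.
That's 616 days from start to end, counting both.
616 = 7 × 88, so the span is exactly 88 full weeks.
Each full week contributes 2 days from the set (Tue, Wed): 88 × 2 = 176.
Total: 176.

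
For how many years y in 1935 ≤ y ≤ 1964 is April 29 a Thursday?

4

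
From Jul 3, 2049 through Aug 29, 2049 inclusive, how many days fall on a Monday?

Jul 3, 2049 is a Saturday.
That's 58 days from start to end, counting both.
58 = 7 × 8 + 2, so there are 8 full weeks plus 2 extra days.
Each full week contributes one Monday: 8 so far.
The 2 extra days are Saturday, Sunday — none qualify.
Total: 8 + 0 = 8.

8 Mondays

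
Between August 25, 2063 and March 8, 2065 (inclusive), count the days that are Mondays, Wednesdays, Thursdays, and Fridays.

320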